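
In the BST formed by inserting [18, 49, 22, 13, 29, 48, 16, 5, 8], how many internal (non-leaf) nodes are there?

Tree built from: [18, 49, 22, 13, 29, 48, 16, 5, 8]
Tree (level-order array): [18, 13, 49, 5, 16, 22, None, None, 8, None, None, None, 29, None, None, None, 48]
Rule: An internal node has at least one child.
Per-node child counts:
  node 18: 2 child(ren)
  node 13: 2 child(ren)
  node 5: 1 child(ren)
  node 8: 0 child(ren)
  node 16: 0 child(ren)
  node 49: 1 child(ren)
  node 22: 1 child(ren)
  node 29: 1 child(ren)
  node 48: 0 child(ren)
Matching nodes: [18, 13, 5, 49, 22, 29]
Count of internal (non-leaf) nodes: 6


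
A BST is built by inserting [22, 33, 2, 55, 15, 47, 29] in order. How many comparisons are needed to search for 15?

Search path for 15: 22 -> 2 -> 15
Found: True
Comparisons: 3


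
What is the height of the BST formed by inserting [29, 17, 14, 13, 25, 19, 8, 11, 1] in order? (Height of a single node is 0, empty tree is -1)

Insertion order: [29, 17, 14, 13, 25, 19, 8, 11, 1]
Tree (level-order array): [29, 17, None, 14, 25, 13, None, 19, None, 8, None, None, None, 1, 11]
Compute height bottom-up (empty subtree = -1):
  height(1) = 1 + max(-1, -1) = 0
  height(11) = 1 + max(-1, -1) = 0
  height(8) = 1 + max(0, 0) = 1
  height(13) = 1 + max(1, -1) = 2
  height(14) = 1 + max(2, -1) = 3
  height(19) = 1 + max(-1, -1) = 0
  height(25) = 1 + max(0, -1) = 1
  height(17) = 1 + max(3, 1) = 4
  height(29) = 1 + max(4, -1) = 5
Height = 5


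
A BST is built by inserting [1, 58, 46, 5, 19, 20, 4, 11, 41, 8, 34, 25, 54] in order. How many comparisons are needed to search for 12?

Search path for 12: 1 -> 58 -> 46 -> 5 -> 19 -> 11
Found: False
Comparisons: 6


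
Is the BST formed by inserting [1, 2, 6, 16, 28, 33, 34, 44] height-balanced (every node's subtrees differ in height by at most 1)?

Tree (level-order array): [1, None, 2, None, 6, None, 16, None, 28, None, 33, None, 34, None, 44]
Definition: a tree is height-balanced if, at every node, |h(left) - h(right)| <= 1 (empty subtree has height -1).
Bottom-up per-node check:
  node 44: h_left=-1, h_right=-1, diff=0 [OK], height=0
  node 34: h_left=-1, h_right=0, diff=1 [OK], height=1
  node 33: h_left=-1, h_right=1, diff=2 [FAIL (|-1-1|=2 > 1)], height=2
  node 28: h_left=-1, h_right=2, diff=3 [FAIL (|-1-2|=3 > 1)], height=3
  node 16: h_left=-1, h_right=3, diff=4 [FAIL (|-1-3|=4 > 1)], height=4
  node 6: h_left=-1, h_right=4, diff=5 [FAIL (|-1-4|=5 > 1)], height=5
  node 2: h_left=-1, h_right=5, diff=6 [FAIL (|-1-5|=6 > 1)], height=6
  node 1: h_left=-1, h_right=6, diff=7 [FAIL (|-1-6|=7 > 1)], height=7
Node 33 violates the condition: |-1 - 1| = 2 > 1.
Result: Not balanced


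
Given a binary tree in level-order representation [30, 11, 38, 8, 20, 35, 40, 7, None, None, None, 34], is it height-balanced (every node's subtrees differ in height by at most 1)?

Tree (level-order array): [30, 11, 38, 8, 20, 35, 40, 7, None, None, None, 34]
Definition: a tree is height-balanced if, at every node, |h(left) - h(right)| <= 1 (empty subtree has height -1).
Bottom-up per-node check:
  node 7: h_left=-1, h_right=-1, diff=0 [OK], height=0
  node 8: h_left=0, h_right=-1, diff=1 [OK], height=1
  node 20: h_left=-1, h_right=-1, diff=0 [OK], height=0
  node 11: h_left=1, h_right=0, diff=1 [OK], height=2
  node 34: h_left=-1, h_right=-1, diff=0 [OK], height=0
  node 35: h_left=0, h_right=-1, diff=1 [OK], height=1
  node 40: h_left=-1, h_right=-1, diff=0 [OK], height=0
  node 38: h_left=1, h_right=0, diff=1 [OK], height=2
  node 30: h_left=2, h_right=2, diff=0 [OK], height=3
All nodes satisfy the balance condition.
Result: Balanced


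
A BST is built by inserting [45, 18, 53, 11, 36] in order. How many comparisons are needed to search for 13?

Search path for 13: 45 -> 18 -> 11
Found: False
Comparisons: 3


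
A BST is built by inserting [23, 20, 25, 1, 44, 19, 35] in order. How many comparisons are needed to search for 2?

Search path for 2: 23 -> 20 -> 1 -> 19
Found: False
Comparisons: 4


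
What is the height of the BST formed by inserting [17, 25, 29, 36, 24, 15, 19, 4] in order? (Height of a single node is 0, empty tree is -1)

Insertion order: [17, 25, 29, 36, 24, 15, 19, 4]
Tree (level-order array): [17, 15, 25, 4, None, 24, 29, None, None, 19, None, None, 36]
Compute height bottom-up (empty subtree = -1):
  height(4) = 1 + max(-1, -1) = 0
  height(15) = 1 + max(0, -1) = 1
  height(19) = 1 + max(-1, -1) = 0
  height(24) = 1 + max(0, -1) = 1
  height(36) = 1 + max(-1, -1) = 0
  height(29) = 1 + max(-1, 0) = 1
  height(25) = 1 + max(1, 1) = 2
  height(17) = 1 + max(1, 2) = 3
Height = 3


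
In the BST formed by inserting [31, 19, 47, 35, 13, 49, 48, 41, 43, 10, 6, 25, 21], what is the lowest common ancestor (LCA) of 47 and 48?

Tree insertion order: [31, 19, 47, 35, 13, 49, 48, 41, 43, 10, 6, 25, 21]
Tree (level-order array): [31, 19, 47, 13, 25, 35, 49, 10, None, 21, None, None, 41, 48, None, 6, None, None, None, None, 43]
In a BST, the LCA of p=47, q=48 is the first node v on the
root-to-leaf path with p <= v <= q (go left if both < v, right if both > v).
Walk from root:
  at 31: both 47 and 48 > 31, go right
  at 47: 47 <= 47 <= 48, this is the LCA
LCA = 47


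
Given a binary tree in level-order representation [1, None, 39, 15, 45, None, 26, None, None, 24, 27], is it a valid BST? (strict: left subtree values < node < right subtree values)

Level-order array: [1, None, 39, 15, 45, None, 26, None, None, 24, 27]
Validate using subtree bounds (lo, hi): at each node, require lo < value < hi,
then recurse left with hi=value and right with lo=value.
Preorder trace (stopping at first violation):
  at node 1 with bounds (-inf, +inf): OK
  at node 39 with bounds (1, +inf): OK
  at node 15 with bounds (1, 39): OK
  at node 26 with bounds (15, 39): OK
  at node 24 with bounds (15, 26): OK
  at node 27 with bounds (26, 39): OK
  at node 45 with bounds (39, +inf): OK
No violation found at any node.
Result: Valid BST


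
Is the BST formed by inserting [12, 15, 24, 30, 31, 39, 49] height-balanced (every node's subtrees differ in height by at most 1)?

Tree (level-order array): [12, None, 15, None, 24, None, 30, None, 31, None, 39, None, 49]
Definition: a tree is height-balanced if, at every node, |h(left) - h(right)| <= 1 (empty subtree has height -1).
Bottom-up per-node check:
  node 49: h_left=-1, h_right=-1, diff=0 [OK], height=0
  node 39: h_left=-1, h_right=0, diff=1 [OK], height=1
  node 31: h_left=-1, h_right=1, diff=2 [FAIL (|-1-1|=2 > 1)], height=2
  node 30: h_left=-1, h_right=2, diff=3 [FAIL (|-1-2|=3 > 1)], height=3
  node 24: h_left=-1, h_right=3, diff=4 [FAIL (|-1-3|=4 > 1)], height=4
  node 15: h_left=-1, h_right=4, diff=5 [FAIL (|-1-4|=5 > 1)], height=5
  node 12: h_left=-1, h_right=5, diff=6 [FAIL (|-1-5|=6 > 1)], height=6
Node 31 violates the condition: |-1 - 1| = 2 > 1.
Result: Not balanced


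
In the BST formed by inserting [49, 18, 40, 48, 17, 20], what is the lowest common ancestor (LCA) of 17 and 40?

Tree insertion order: [49, 18, 40, 48, 17, 20]
Tree (level-order array): [49, 18, None, 17, 40, None, None, 20, 48]
In a BST, the LCA of p=17, q=40 is the first node v on the
root-to-leaf path with p <= v <= q (go left if both < v, right if both > v).
Walk from root:
  at 49: both 17 and 40 < 49, go left
  at 18: 17 <= 18 <= 40, this is the LCA
LCA = 18


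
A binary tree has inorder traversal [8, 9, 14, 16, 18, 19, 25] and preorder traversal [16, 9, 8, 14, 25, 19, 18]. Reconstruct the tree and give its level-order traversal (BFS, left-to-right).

Inorder:  [8, 9, 14, 16, 18, 19, 25]
Preorder: [16, 9, 8, 14, 25, 19, 18]
Algorithm: preorder visits root first, so consume preorder in order;
for each root, split the current inorder slice at that value into
left-subtree inorder and right-subtree inorder, then recurse.
Recursive splits:
  root=16; inorder splits into left=[8, 9, 14], right=[18, 19, 25]
  root=9; inorder splits into left=[8], right=[14]
  root=8; inorder splits into left=[], right=[]
  root=14; inorder splits into left=[], right=[]
  root=25; inorder splits into left=[18, 19], right=[]
  root=19; inorder splits into left=[18], right=[]
  root=18; inorder splits into left=[], right=[]
Reconstructed level-order: [16, 9, 25, 8, 14, 19, 18]


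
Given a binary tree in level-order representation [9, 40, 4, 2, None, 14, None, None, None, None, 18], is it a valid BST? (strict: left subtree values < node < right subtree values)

Level-order array: [9, 40, 4, 2, None, 14, None, None, None, None, 18]
Validate using subtree bounds (lo, hi): at each node, require lo < value < hi,
then recurse left with hi=value and right with lo=value.
Preorder trace (stopping at first violation):
  at node 9 with bounds (-inf, +inf): OK
  at node 40 with bounds (-inf, 9): VIOLATION
Node 40 violates its bound: not (-inf < 40 < 9).
Result: Not a valid BST


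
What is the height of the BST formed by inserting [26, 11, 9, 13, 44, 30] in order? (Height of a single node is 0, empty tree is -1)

Insertion order: [26, 11, 9, 13, 44, 30]
Tree (level-order array): [26, 11, 44, 9, 13, 30]
Compute height bottom-up (empty subtree = -1):
  height(9) = 1 + max(-1, -1) = 0
  height(13) = 1 + max(-1, -1) = 0
  height(11) = 1 + max(0, 0) = 1
  height(30) = 1 + max(-1, -1) = 0
  height(44) = 1 + max(0, -1) = 1
  height(26) = 1 + max(1, 1) = 2
Height = 2


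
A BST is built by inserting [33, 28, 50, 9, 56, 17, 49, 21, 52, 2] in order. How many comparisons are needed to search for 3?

Search path for 3: 33 -> 28 -> 9 -> 2
Found: False
Comparisons: 4


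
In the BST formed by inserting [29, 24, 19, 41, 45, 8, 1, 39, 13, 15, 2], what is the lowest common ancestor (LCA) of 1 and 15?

Tree insertion order: [29, 24, 19, 41, 45, 8, 1, 39, 13, 15, 2]
Tree (level-order array): [29, 24, 41, 19, None, 39, 45, 8, None, None, None, None, None, 1, 13, None, 2, None, 15]
In a BST, the LCA of p=1, q=15 is the first node v on the
root-to-leaf path with p <= v <= q (go left if both < v, right if both > v).
Walk from root:
  at 29: both 1 and 15 < 29, go left
  at 24: both 1 and 15 < 24, go left
  at 19: both 1 and 15 < 19, go left
  at 8: 1 <= 8 <= 15, this is the LCA
LCA = 8


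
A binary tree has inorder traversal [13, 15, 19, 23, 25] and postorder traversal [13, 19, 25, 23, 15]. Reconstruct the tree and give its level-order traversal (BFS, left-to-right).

Inorder:   [13, 15, 19, 23, 25]
Postorder: [13, 19, 25, 23, 15]
Algorithm: postorder visits root last, so walk postorder right-to-left;
each value is the root of the current inorder slice — split it at that
value, recurse on the right subtree first, then the left.
Recursive splits:
  root=15; inorder splits into left=[13], right=[19, 23, 25]
  root=23; inorder splits into left=[19], right=[25]
  root=25; inorder splits into left=[], right=[]
  root=19; inorder splits into left=[], right=[]
  root=13; inorder splits into left=[], right=[]
Reconstructed level-order: [15, 13, 23, 19, 25]


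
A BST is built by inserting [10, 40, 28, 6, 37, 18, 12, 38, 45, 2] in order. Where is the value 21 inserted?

Starting tree (level order): [10, 6, 40, 2, None, 28, 45, None, None, 18, 37, None, None, 12, None, None, 38]
Insertion path: 10 -> 40 -> 28 -> 18
Result: insert 21 as right child of 18
Final tree (level order): [10, 6, 40, 2, None, 28, 45, None, None, 18, 37, None, None, 12, 21, None, 38]


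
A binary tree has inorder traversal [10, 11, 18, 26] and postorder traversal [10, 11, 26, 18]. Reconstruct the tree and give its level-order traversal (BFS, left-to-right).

Inorder:   [10, 11, 18, 26]
Postorder: [10, 11, 26, 18]
Algorithm: postorder visits root last, so walk postorder right-to-left;
each value is the root of the current inorder slice — split it at that
value, recurse on the right subtree first, then the left.
Recursive splits:
  root=18; inorder splits into left=[10, 11], right=[26]
  root=26; inorder splits into left=[], right=[]
  root=11; inorder splits into left=[10], right=[]
  root=10; inorder splits into left=[], right=[]
Reconstructed level-order: [18, 11, 26, 10]


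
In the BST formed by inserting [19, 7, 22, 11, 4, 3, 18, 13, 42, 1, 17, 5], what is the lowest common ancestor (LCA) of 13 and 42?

Tree insertion order: [19, 7, 22, 11, 4, 3, 18, 13, 42, 1, 17, 5]
Tree (level-order array): [19, 7, 22, 4, 11, None, 42, 3, 5, None, 18, None, None, 1, None, None, None, 13, None, None, None, None, 17]
In a BST, the LCA of p=13, q=42 is the first node v on the
root-to-leaf path with p <= v <= q (go left if both < v, right if both > v).
Walk from root:
  at 19: 13 <= 19 <= 42, this is the LCA
LCA = 19


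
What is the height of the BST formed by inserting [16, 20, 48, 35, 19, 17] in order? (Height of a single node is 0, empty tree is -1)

Insertion order: [16, 20, 48, 35, 19, 17]
Tree (level-order array): [16, None, 20, 19, 48, 17, None, 35]
Compute height bottom-up (empty subtree = -1):
  height(17) = 1 + max(-1, -1) = 0
  height(19) = 1 + max(0, -1) = 1
  height(35) = 1 + max(-1, -1) = 0
  height(48) = 1 + max(0, -1) = 1
  height(20) = 1 + max(1, 1) = 2
  height(16) = 1 + max(-1, 2) = 3
Height = 3


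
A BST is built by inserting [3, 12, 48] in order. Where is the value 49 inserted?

Starting tree (level order): [3, None, 12, None, 48]
Insertion path: 3 -> 12 -> 48
Result: insert 49 as right child of 48
Final tree (level order): [3, None, 12, None, 48, None, 49]


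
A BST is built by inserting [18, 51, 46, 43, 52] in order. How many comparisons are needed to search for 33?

Search path for 33: 18 -> 51 -> 46 -> 43
Found: False
Comparisons: 4


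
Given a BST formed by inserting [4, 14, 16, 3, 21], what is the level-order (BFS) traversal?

Tree insertion order: [4, 14, 16, 3, 21]
Tree (level-order array): [4, 3, 14, None, None, None, 16, None, 21]
BFS from the root, enqueuing left then right child of each popped node:
  queue [4] -> pop 4, enqueue [3, 14], visited so far: [4]
  queue [3, 14] -> pop 3, enqueue [none], visited so far: [4, 3]
  queue [14] -> pop 14, enqueue [16], visited so far: [4, 3, 14]
  queue [16] -> pop 16, enqueue [21], visited so far: [4, 3, 14, 16]
  queue [21] -> pop 21, enqueue [none], visited so far: [4, 3, 14, 16, 21]
Result: [4, 3, 14, 16, 21]


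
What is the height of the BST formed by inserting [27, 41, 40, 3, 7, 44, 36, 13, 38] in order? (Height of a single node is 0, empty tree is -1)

Insertion order: [27, 41, 40, 3, 7, 44, 36, 13, 38]
Tree (level-order array): [27, 3, 41, None, 7, 40, 44, None, 13, 36, None, None, None, None, None, None, 38]
Compute height bottom-up (empty subtree = -1):
  height(13) = 1 + max(-1, -1) = 0
  height(7) = 1 + max(-1, 0) = 1
  height(3) = 1 + max(-1, 1) = 2
  height(38) = 1 + max(-1, -1) = 0
  height(36) = 1 + max(-1, 0) = 1
  height(40) = 1 + max(1, -1) = 2
  height(44) = 1 + max(-1, -1) = 0
  height(41) = 1 + max(2, 0) = 3
  height(27) = 1 + max(2, 3) = 4
Height = 4


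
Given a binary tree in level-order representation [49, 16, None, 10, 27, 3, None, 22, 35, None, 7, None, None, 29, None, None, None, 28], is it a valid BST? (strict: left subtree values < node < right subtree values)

Level-order array: [49, 16, None, 10, 27, 3, None, 22, 35, None, 7, None, None, 29, None, None, None, 28]
Validate using subtree bounds (lo, hi): at each node, require lo < value < hi,
then recurse left with hi=value and right with lo=value.
Preorder trace (stopping at first violation):
  at node 49 with bounds (-inf, +inf): OK
  at node 16 with bounds (-inf, 49): OK
  at node 10 with bounds (-inf, 16): OK
  at node 3 with bounds (-inf, 10): OK
  at node 7 with bounds (3, 10): OK
  at node 27 with bounds (16, 49): OK
  at node 22 with bounds (16, 27): OK
  at node 35 with bounds (27, 49): OK
  at node 29 with bounds (27, 35): OK
  at node 28 with bounds (27, 29): OK
No violation found at any node.
Result: Valid BST


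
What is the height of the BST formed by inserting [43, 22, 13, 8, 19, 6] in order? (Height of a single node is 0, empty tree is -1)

Insertion order: [43, 22, 13, 8, 19, 6]
Tree (level-order array): [43, 22, None, 13, None, 8, 19, 6]
Compute height bottom-up (empty subtree = -1):
  height(6) = 1 + max(-1, -1) = 0
  height(8) = 1 + max(0, -1) = 1
  height(19) = 1 + max(-1, -1) = 0
  height(13) = 1 + max(1, 0) = 2
  height(22) = 1 + max(2, -1) = 3
  height(43) = 1 + max(3, -1) = 4
Height = 4


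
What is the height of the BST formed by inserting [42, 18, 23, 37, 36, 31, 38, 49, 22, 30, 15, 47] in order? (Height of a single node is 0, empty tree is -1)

Insertion order: [42, 18, 23, 37, 36, 31, 38, 49, 22, 30, 15, 47]
Tree (level-order array): [42, 18, 49, 15, 23, 47, None, None, None, 22, 37, None, None, None, None, 36, 38, 31, None, None, None, 30]
Compute height bottom-up (empty subtree = -1):
  height(15) = 1 + max(-1, -1) = 0
  height(22) = 1 + max(-1, -1) = 0
  height(30) = 1 + max(-1, -1) = 0
  height(31) = 1 + max(0, -1) = 1
  height(36) = 1 + max(1, -1) = 2
  height(38) = 1 + max(-1, -1) = 0
  height(37) = 1 + max(2, 0) = 3
  height(23) = 1 + max(0, 3) = 4
  height(18) = 1 + max(0, 4) = 5
  height(47) = 1 + max(-1, -1) = 0
  height(49) = 1 + max(0, -1) = 1
  height(42) = 1 + max(5, 1) = 6
Height = 6


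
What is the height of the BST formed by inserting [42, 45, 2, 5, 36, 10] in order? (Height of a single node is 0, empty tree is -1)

Insertion order: [42, 45, 2, 5, 36, 10]
Tree (level-order array): [42, 2, 45, None, 5, None, None, None, 36, 10]
Compute height bottom-up (empty subtree = -1):
  height(10) = 1 + max(-1, -1) = 0
  height(36) = 1 + max(0, -1) = 1
  height(5) = 1 + max(-1, 1) = 2
  height(2) = 1 + max(-1, 2) = 3
  height(45) = 1 + max(-1, -1) = 0
  height(42) = 1 + max(3, 0) = 4
Height = 4


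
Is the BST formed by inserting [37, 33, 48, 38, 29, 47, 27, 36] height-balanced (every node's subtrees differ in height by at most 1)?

Tree (level-order array): [37, 33, 48, 29, 36, 38, None, 27, None, None, None, None, 47]
Definition: a tree is height-balanced if, at every node, |h(left) - h(right)| <= 1 (empty subtree has height -1).
Bottom-up per-node check:
  node 27: h_left=-1, h_right=-1, diff=0 [OK], height=0
  node 29: h_left=0, h_right=-1, diff=1 [OK], height=1
  node 36: h_left=-1, h_right=-1, diff=0 [OK], height=0
  node 33: h_left=1, h_right=0, diff=1 [OK], height=2
  node 47: h_left=-1, h_right=-1, diff=0 [OK], height=0
  node 38: h_left=-1, h_right=0, diff=1 [OK], height=1
  node 48: h_left=1, h_right=-1, diff=2 [FAIL (|1--1|=2 > 1)], height=2
  node 37: h_left=2, h_right=2, diff=0 [OK], height=3
Node 48 violates the condition: |1 - -1| = 2 > 1.
Result: Not balanced


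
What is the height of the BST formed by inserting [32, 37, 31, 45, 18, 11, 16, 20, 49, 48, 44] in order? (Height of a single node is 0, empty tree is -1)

Insertion order: [32, 37, 31, 45, 18, 11, 16, 20, 49, 48, 44]
Tree (level-order array): [32, 31, 37, 18, None, None, 45, 11, 20, 44, 49, None, 16, None, None, None, None, 48]
Compute height bottom-up (empty subtree = -1):
  height(16) = 1 + max(-1, -1) = 0
  height(11) = 1 + max(-1, 0) = 1
  height(20) = 1 + max(-1, -1) = 0
  height(18) = 1 + max(1, 0) = 2
  height(31) = 1 + max(2, -1) = 3
  height(44) = 1 + max(-1, -1) = 0
  height(48) = 1 + max(-1, -1) = 0
  height(49) = 1 + max(0, -1) = 1
  height(45) = 1 + max(0, 1) = 2
  height(37) = 1 + max(-1, 2) = 3
  height(32) = 1 + max(3, 3) = 4
Height = 4


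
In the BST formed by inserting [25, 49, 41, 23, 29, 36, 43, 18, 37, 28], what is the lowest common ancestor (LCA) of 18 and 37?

Tree insertion order: [25, 49, 41, 23, 29, 36, 43, 18, 37, 28]
Tree (level-order array): [25, 23, 49, 18, None, 41, None, None, None, 29, 43, 28, 36, None, None, None, None, None, 37]
In a BST, the LCA of p=18, q=37 is the first node v on the
root-to-leaf path with p <= v <= q (go left if both < v, right if both > v).
Walk from root:
  at 25: 18 <= 25 <= 37, this is the LCA
LCA = 25


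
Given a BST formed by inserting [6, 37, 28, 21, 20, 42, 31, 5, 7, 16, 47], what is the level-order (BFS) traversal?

Tree insertion order: [6, 37, 28, 21, 20, 42, 31, 5, 7, 16, 47]
Tree (level-order array): [6, 5, 37, None, None, 28, 42, 21, 31, None, 47, 20, None, None, None, None, None, 7, None, None, 16]
BFS from the root, enqueuing left then right child of each popped node:
  queue [6] -> pop 6, enqueue [5, 37], visited so far: [6]
  queue [5, 37] -> pop 5, enqueue [none], visited so far: [6, 5]
  queue [37] -> pop 37, enqueue [28, 42], visited so far: [6, 5, 37]
  queue [28, 42] -> pop 28, enqueue [21, 31], visited so far: [6, 5, 37, 28]
  queue [42, 21, 31] -> pop 42, enqueue [47], visited so far: [6, 5, 37, 28, 42]
  queue [21, 31, 47] -> pop 21, enqueue [20], visited so far: [6, 5, 37, 28, 42, 21]
  queue [31, 47, 20] -> pop 31, enqueue [none], visited so far: [6, 5, 37, 28, 42, 21, 31]
  queue [47, 20] -> pop 47, enqueue [none], visited so far: [6, 5, 37, 28, 42, 21, 31, 47]
  queue [20] -> pop 20, enqueue [7], visited so far: [6, 5, 37, 28, 42, 21, 31, 47, 20]
  queue [7] -> pop 7, enqueue [16], visited so far: [6, 5, 37, 28, 42, 21, 31, 47, 20, 7]
  queue [16] -> pop 16, enqueue [none], visited so far: [6, 5, 37, 28, 42, 21, 31, 47, 20, 7, 16]
Result: [6, 5, 37, 28, 42, 21, 31, 47, 20, 7, 16]


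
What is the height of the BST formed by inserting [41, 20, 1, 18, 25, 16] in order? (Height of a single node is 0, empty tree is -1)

Insertion order: [41, 20, 1, 18, 25, 16]
Tree (level-order array): [41, 20, None, 1, 25, None, 18, None, None, 16]
Compute height bottom-up (empty subtree = -1):
  height(16) = 1 + max(-1, -1) = 0
  height(18) = 1 + max(0, -1) = 1
  height(1) = 1 + max(-1, 1) = 2
  height(25) = 1 + max(-1, -1) = 0
  height(20) = 1 + max(2, 0) = 3
  height(41) = 1 + max(3, -1) = 4
Height = 4


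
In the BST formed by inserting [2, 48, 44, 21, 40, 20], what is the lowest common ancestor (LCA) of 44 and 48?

Tree insertion order: [2, 48, 44, 21, 40, 20]
Tree (level-order array): [2, None, 48, 44, None, 21, None, 20, 40]
In a BST, the LCA of p=44, q=48 is the first node v on the
root-to-leaf path with p <= v <= q (go left if both < v, right if both > v).
Walk from root:
  at 2: both 44 and 48 > 2, go right
  at 48: 44 <= 48 <= 48, this is the LCA
LCA = 48


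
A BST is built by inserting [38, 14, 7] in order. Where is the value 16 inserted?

Starting tree (level order): [38, 14, None, 7]
Insertion path: 38 -> 14
Result: insert 16 as right child of 14
Final tree (level order): [38, 14, None, 7, 16]


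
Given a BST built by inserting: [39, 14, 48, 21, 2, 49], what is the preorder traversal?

Tree insertion order: [39, 14, 48, 21, 2, 49]
Tree (level-order array): [39, 14, 48, 2, 21, None, 49]
Preorder traversal: [39, 14, 2, 21, 48, 49]


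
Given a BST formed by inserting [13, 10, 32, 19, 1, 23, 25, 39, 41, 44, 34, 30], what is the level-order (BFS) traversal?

Tree insertion order: [13, 10, 32, 19, 1, 23, 25, 39, 41, 44, 34, 30]
Tree (level-order array): [13, 10, 32, 1, None, 19, 39, None, None, None, 23, 34, 41, None, 25, None, None, None, 44, None, 30]
BFS from the root, enqueuing left then right child of each popped node:
  queue [13] -> pop 13, enqueue [10, 32], visited so far: [13]
  queue [10, 32] -> pop 10, enqueue [1], visited so far: [13, 10]
  queue [32, 1] -> pop 32, enqueue [19, 39], visited so far: [13, 10, 32]
  queue [1, 19, 39] -> pop 1, enqueue [none], visited so far: [13, 10, 32, 1]
  queue [19, 39] -> pop 19, enqueue [23], visited so far: [13, 10, 32, 1, 19]
  queue [39, 23] -> pop 39, enqueue [34, 41], visited so far: [13, 10, 32, 1, 19, 39]
  queue [23, 34, 41] -> pop 23, enqueue [25], visited so far: [13, 10, 32, 1, 19, 39, 23]
  queue [34, 41, 25] -> pop 34, enqueue [none], visited so far: [13, 10, 32, 1, 19, 39, 23, 34]
  queue [41, 25] -> pop 41, enqueue [44], visited so far: [13, 10, 32, 1, 19, 39, 23, 34, 41]
  queue [25, 44] -> pop 25, enqueue [30], visited so far: [13, 10, 32, 1, 19, 39, 23, 34, 41, 25]
  queue [44, 30] -> pop 44, enqueue [none], visited so far: [13, 10, 32, 1, 19, 39, 23, 34, 41, 25, 44]
  queue [30] -> pop 30, enqueue [none], visited so far: [13, 10, 32, 1, 19, 39, 23, 34, 41, 25, 44, 30]
Result: [13, 10, 32, 1, 19, 39, 23, 34, 41, 25, 44, 30]


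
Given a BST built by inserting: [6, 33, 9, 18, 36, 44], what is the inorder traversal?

Tree insertion order: [6, 33, 9, 18, 36, 44]
Tree (level-order array): [6, None, 33, 9, 36, None, 18, None, 44]
Inorder traversal: [6, 9, 18, 33, 36, 44]


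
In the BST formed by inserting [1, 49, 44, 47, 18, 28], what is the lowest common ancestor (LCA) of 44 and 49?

Tree insertion order: [1, 49, 44, 47, 18, 28]
Tree (level-order array): [1, None, 49, 44, None, 18, 47, None, 28]
In a BST, the LCA of p=44, q=49 is the first node v on the
root-to-leaf path with p <= v <= q (go left if both < v, right if both > v).
Walk from root:
  at 1: both 44 and 49 > 1, go right
  at 49: 44 <= 49 <= 49, this is the LCA
LCA = 49


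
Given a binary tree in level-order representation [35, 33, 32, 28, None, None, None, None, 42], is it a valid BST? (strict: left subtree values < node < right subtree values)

Level-order array: [35, 33, 32, 28, None, None, None, None, 42]
Validate using subtree bounds (lo, hi): at each node, require lo < value < hi,
then recurse left with hi=value and right with lo=value.
Preorder trace (stopping at first violation):
  at node 35 with bounds (-inf, +inf): OK
  at node 33 with bounds (-inf, 35): OK
  at node 28 with bounds (-inf, 33): OK
  at node 42 with bounds (28, 33): VIOLATION
Node 42 violates its bound: not (28 < 42 < 33).
Result: Not a valid BST


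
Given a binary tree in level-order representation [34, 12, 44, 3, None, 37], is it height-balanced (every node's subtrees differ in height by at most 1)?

Tree (level-order array): [34, 12, 44, 3, None, 37]
Definition: a tree is height-balanced if, at every node, |h(left) - h(right)| <= 1 (empty subtree has height -1).
Bottom-up per-node check:
  node 3: h_left=-1, h_right=-1, diff=0 [OK], height=0
  node 12: h_left=0, h_right=-1, diff=1 [OK], height=1
  node 37: h_left=-1, h_right=-1, diff=0 [OK], height=0
  node 44: h_left=0, h_right=-1, diff=1 [OK], height=1
  node 34: h_left=1, h_right=1, diff=0 [OK], height=2
All nodes satisfy the balance condition.
Result: Balanced


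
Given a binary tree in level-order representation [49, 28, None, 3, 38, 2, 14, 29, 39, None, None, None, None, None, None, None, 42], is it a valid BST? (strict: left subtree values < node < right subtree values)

Level-order array: [49, 28, None, 3, 38, 2, 14, 29, 39, None, None, None, None, None, None, None, 42]
Validate using subtree bounds (lo, hi): at each node, require lo < value < hi,
then recurse left with hi=value and right with lo=value.
Preorder trace (stopping at first violation):
  at node 49 with bounds (-inf, +inf): OK
  at node 28 with bounds (-inf, 49): OK
  at node 3 with bounds (-inf, 28): OK
  at node 2 with bounds (-inf, 3): OK
  at node 14 with bounds (3, 28): OK
  at node 38 with bounds (28, 49): OK
  at node 29 with bounds (28, 38): OK
  at node 39 with bounds (38, 49): OK
  at node 42 with bounds (39, 49): OK
No violation found at any node.
Result: Valid BST


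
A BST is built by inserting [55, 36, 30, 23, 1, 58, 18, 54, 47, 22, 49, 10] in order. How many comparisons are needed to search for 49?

Search path for 49: 55 -> 36 -> 54 -> 47 -> 49
Found: True
Comparisons: 5


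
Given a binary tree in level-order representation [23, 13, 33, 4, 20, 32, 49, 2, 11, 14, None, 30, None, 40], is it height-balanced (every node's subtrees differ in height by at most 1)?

Tree (level-order array): [23, 13, 33, 4, 20, 32, 49, 2, 11, 14, None, 30, None, 40]
Definition: a tree is height-balanced if, at every node, |h(left) - h(right)| <= 1 (empty subtree has height -1).
Bottom-up per-node check:
  node 2: h_left=-1, h_right=-1, diff=0 [OK], height=0
  node 11: h_left=-1, h_right=-1, diff=0 [OK], height=0
  node 4: h_left=0, h_right=0, diff=0 [OK], height=1
  node 14: h_left=-1, h_right=-1, diff=0 [OK], height=0
  node 20: h_left=0, h_right=-1, diff=1 [OK], height=1
  node 13: h_left=1, h_right=1, diff=0 [OK], height=2
  node 30: h_left=-1, h_right=-1, diff=0 [OK], height=0
  node 32: h_left=0, h_right=-1, diff=1 [OK], height=1
  node 40: h_left=-1, h_right=-1, diff=0 [OK], height=0
  node 49: h_left=0, h_right=-1, diff=1 [OK], height=1
  node 33: h_left=1, h_right=1, diff=0 [OK], height=2
  node 23: h_left=2, h_right=2, diff=0 [OK], height=3
All nodes satisfy the balance condition.
Result: Balanced


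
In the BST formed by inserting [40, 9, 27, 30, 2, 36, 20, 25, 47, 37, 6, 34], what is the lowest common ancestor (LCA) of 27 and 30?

Tree insertion order: [40, 9, 27, 30, 2, 36, 20, 25, 47, 37, 6, 34]
Tree (level-order array): [40, 9, 47, 2, 27, None, None, None, 6, 20, 30, None, None, None, 25, None, 36, None, None, 34, 37]
In a BST, the LCA of p=27, q=30 is the first node v on the
root-to-leaf path with p <= v <= q (go left if both < v, right if both > v).
Walk from root:
  at 40: both 27 and 30 < 40, go left
  at 9: both 27 and 30 > 9, go right
  at 27: 27 <= 27 <= 30, this is the LCA
LCA = 27


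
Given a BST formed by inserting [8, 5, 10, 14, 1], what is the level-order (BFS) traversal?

Tree insertion order: [8, 5, 10, 14, 1]
Tree (level-order array): [8, 5, 10, 1, None, None, 14]
BFS from the root, enqueuing left then right child of each popped node:
  queue [8] -> pop 8, enqueue [5, 10], visited so far: [8]
  queue [5, 10] -> pop 5, enqueue [1], visited so far: [8, 5]
  queue [10, 1] -> pop 10, enqueue [14], visited so far: [8, 5, 10]
  queue [1, 14] -> pop 1, enqueue [none], visited so far: [8, 5, 10, 1]
  queue [14] -> pop 14, enqueue [none], visited so far: [8, 5, 10, 1, 14]
Result: [8, 5, 10, 1, 14]


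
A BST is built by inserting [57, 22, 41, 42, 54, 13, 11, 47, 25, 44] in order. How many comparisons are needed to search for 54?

Search path for 54: 57 -> 22 -> 41 -> 42 -> 54
Found: True
Comparisons: 5


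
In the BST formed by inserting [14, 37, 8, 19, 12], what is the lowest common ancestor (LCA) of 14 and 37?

Tree insertion order: [14, 37, 8, 19, 12]
Tree (level-order array): [14, 8, 37, None, 12, 19]
In a BST, the LCA of p=14, q=37 is the first node v on the
root-to-leaf path with p <= v <= q (go left if both < v, right if both > v).
Walk from root:
  at 14: 14 <= 14 <= 37, this is the LCA
LCA = 14


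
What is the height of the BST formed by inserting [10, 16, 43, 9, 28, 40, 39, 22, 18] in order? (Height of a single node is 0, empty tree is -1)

Insertion order: [10, 16, 43, 9, 28, 40, 39, 22, 18]
Tree (level-order array): [10, 9, 16, None, None, None, 43, 28, None, 22, 40, 18, None, 39]
Compute height bottom-up (empty subtree = -1):
  height(9) = 1 + max(-1, -1) = 0
  height(18) = 1 + max(-1, -1) = 0
  height(22) = 1 + max(0, -1) = 1
  height(39) = 1 + max(-1, -1) = 0
  height(40) = 1 + max(0, -1) = 1
  height(28) = 1 + max(1, 1) = 2
  height(43) = 1 + max(2, -1) = 3
  height(16) = 1 + max(-1, 3) = 4
  height(10) = 1 + max(0, 4) = 5
Height = 5


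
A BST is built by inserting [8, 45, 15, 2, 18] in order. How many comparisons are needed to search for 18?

Search path for 18: 8 -> 45 -> 15 -> 18
Found: True
Comparisons: 4


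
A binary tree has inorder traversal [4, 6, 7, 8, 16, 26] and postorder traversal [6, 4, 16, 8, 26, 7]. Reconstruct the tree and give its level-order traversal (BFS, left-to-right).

Inorder:   [4, 6, 7, 8, 16, 26]
Postorder: [6, 4, 16, 8, 26, 7]
Algorithm: postorder visits root last, so walk postorder right-to-left;
each value is the root of the current inorder slice — split it at that
value, recurse on the right subtree first, then the left.
Recursive splits:
  root=7; inorder splits into left=[4, 6], right=[8, 16, 26]
  root=26; inorder splits into left=[8, 16], right=[]
  root=8; inorder splits into left=[], right=[16]
  root=16; inorder splits into left=[], right=[]
  root=4; inorder splits into left=[], right=[6]
  root=6; inorder splits into left=[], right=[]
Reconstructed level-order: [7, 4, 26, 6, 8, 16]


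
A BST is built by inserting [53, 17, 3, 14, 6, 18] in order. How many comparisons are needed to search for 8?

Search path for 8: 53 -> 17 -> 3 -> 14 -> 6
Found: False
Comparisons: 5


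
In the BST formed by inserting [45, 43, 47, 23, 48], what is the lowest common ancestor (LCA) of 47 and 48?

Tree insertion order: [45, 43, 47, 23, 48]
Tree (level-order array): [45, 43, 47, 23, None, None, 48]
In a BST, the LCA of p=47, q=48 is the first node v on the
root-to-leaf path with p <= v <= q (go left if both < v, right if both > v).
Walk from root:
  at 45: both 47 and 48 > 45, go right
  at 47: 47 <= 47 <= 48, this is the LCA
LCA = 47


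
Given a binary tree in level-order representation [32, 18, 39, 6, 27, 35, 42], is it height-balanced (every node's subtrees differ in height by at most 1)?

Tree (level-order array): [32, 18, 39, 6, 27, 35, 42]
Definition: a tree is height-balanced if, at every node, |h(left) - h(right)| <= 1 (empty subtree has height -1).
Bottom-up per-node check:
  node 6: h_left=-1, h_right=-1, diff=0 [OK], height=0
  node 27: h_left=-1, h_right=-1, diff=0 [OK], height=0
  node 18: h_left=0, h_right=0, diff=0 [OK], height=1
  node 35: h_left=-1, h_right=-1, diff=0 [OK], height=0
  node 42: h_left=-1, h_right=-1, diff=0 [OK], height=0
  node 39: h_left=0, h_right=0, diff=0 [OK], height=1
  node 32: h_left=1, h_right=1, diff=0 [OK], height=2
All nodes satisfy the balance condition.
Result: Balanced


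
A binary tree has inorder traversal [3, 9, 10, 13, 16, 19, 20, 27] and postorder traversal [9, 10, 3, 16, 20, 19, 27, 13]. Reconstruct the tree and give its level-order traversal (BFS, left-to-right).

Inorder:   [3, 9, 10, 13, 16, 19, 20, 27]
Postorder: [9, 10, 3, 16, 20, 19, 27, 13]
Algorithm: postorder visits root last, so walk postorder right-to-left;
each value is the root of the current inorder slice — split it at that
value, recurse on the right subtree first, then the left.
Recursive splits:
  root=13; inorder splits into left=[3, 9, 10], right=[16, 19, 20, 27]
  root=27; inorder splits into left=[16, 19, 20], right=[]
  root=19; inorder splits into left=[16], right=[20]
  root=20; inorder splits into left=[], right=[]
  root=16; inorder splits into left=[], right=[]
  root=3; inorder splits into left=[], right=[9, 10]
  root=10; inorder splits into left=[9], right=[]
  root=9; inorder splits into left=[], right=[]
Reconstructed level-order: [13, 3, 27, 10, 19, 9, 16, 20]


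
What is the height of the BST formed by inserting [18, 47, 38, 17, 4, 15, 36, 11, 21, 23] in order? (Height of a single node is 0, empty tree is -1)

Insertion order: [18, 47, 38, 17, 4, 15, 36, 11, 21, 23]
Tree (level-order array): [18, 17, 47, 4, None, 38, None, None, 15, 36, None, 11, None, 21, None, None, None, None, 23]
Compute height bottom-up (empty subtree = -1):
  height(11) = 1 + max(-1, -1) = 0
  height(15) = 1 + max(0, -1) = 1
  height(4) = 1 + max(-1, 1) = 2
  height(17) = 1 + max(2, -1) = 3
  height(23) = 1 + max(-1, -1) = 0
  height(21) = 1 + max(-1, 0) = 1
  height(36) = 1 + max(1, -1) = 2
  height(38) = 1 + max(2, -1) = 3
  height(47) = 1 + max(3, -1) = 4
  height(18) = 1 + max(3, 4) = 5
Height = 5


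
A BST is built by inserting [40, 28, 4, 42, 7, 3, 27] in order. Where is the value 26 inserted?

Starting tree (level order): [40, 28, 42, 4, None, None, None, 3, 7, None, None, None, 27]
Insertion path: 40 -> 28 -> 4 -> 7 -> 27
Result: insert 26 as left child of 27
Final tree (level order): [40, 28, 42, 4, None, None, None, 3, 7, None, None, None, 27, 26]


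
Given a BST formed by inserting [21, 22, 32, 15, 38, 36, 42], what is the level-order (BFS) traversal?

Tree insertion order: [21, 22, 32, 15, 38, 36, 42]
Tree (level-order array): [21, 15, 22, None, None, None, 32, None, 38, 36, 42]
BFS from the root, enqueuing left then right child of each popped node:
  queue [21] -> pop 21, enqueue [15, 22], visited so far: [21]
  queue [15, 22] -> pop 15, enqueue [none], visited so far: [21, 15]
  queue [22] -> pop 22, enqueue [32], visited so far: [21, 15, 22]
  queue [32] -> pop 32, enqueue [38], visited so far: [21, 15, 22, 32]
  queue [38] -> pop 38, enqueue [36, 42], visited so far: [21, 15, 22, 32, 38]
  queue [36, 42] -> pop 36, enqueue [none], visited so far: [21, 15, 22, 32, 38, 36]
  queue [42] -> pop 42, enqueue [none], visited so far: [21, 15, 22, 32, 38, 36, 42]
Result: [21, 15, 22, 32, 38, 36, 42]


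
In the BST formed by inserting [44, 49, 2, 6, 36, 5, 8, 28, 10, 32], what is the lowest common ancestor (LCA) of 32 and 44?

Tree insertion order: [44, 49, 2, 6, 36, 5, 8, 28, 10, 32]
Tree (level-order array): [44, 2, 49, None, 6, None, None, 5, 36, None, None, 8, None, None, 28, 10, 32]
In a BST, the LCA of p=32, q=44 is the first node v on the
root-to-leaf path with p <= v <= q (go left if both < v, right if both > v).
Walk from root:
  at 44: 32 <= 44 <= 44, this is the LCA
LCA = 44


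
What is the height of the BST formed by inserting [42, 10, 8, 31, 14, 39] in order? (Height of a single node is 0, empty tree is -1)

Insertion order: [42, 10, 8, 31, 14, 39]
Tree (level-order array): [42, 10, None, 8, 31, None, None, 14, 39]
Compute height bottom-up (empty subtree = -1):
  height(8) = 1 + max(-1, -1) = 0
  height(14) = 1 + max(-1, -1) = 0
  height(39) = 1 + max(-1, -1) = 0
  height(31) = 1 + max(0, 0) = 1
  height(10) = 1 + max(0, 1) = 2
  height(42) = 1 + max(2, -1) = 3
Height = 3


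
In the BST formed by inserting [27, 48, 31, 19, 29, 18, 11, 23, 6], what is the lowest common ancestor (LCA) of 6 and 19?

Tree insertion order: [27, 48, 31, 19, 29, 18, 11, 23, 6]
Tree (level-order array): [27, 19, 48, 18, 23, 31, None, 11, None, None, None, 29, None, 6]
In a BST, the LCA of p=6, q=19 is the first node v on the
root-to-leaf path with p <= v <= q (go left if both < v, right if both > v).
Walk from root:
  at 27: both 6 and 19 < 27, go left
  at 19: 6 <= 19 <= 19, this is the LCA
LCA = 19


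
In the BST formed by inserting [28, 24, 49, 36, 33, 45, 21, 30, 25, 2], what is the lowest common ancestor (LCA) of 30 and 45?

Tree insertion order: [28, 24, 49, 36, 33, 45, 21, 30, 25, 2]
Tree (level-order array): [28, 24, 49, 21, 25, 36, None, 2, None, None, None, 33, 45, None, None, 30]
In a BST, the LCA of p=30, q=45 is the first node v on the
root-to-leaf path with p <= v <= q (go left if both < v, right if both > v).
Walk from root:
  at 28: both 30 and 45 > 28, go right
  at 49: both 30 and 45 < 49, go left
  at 36: 30 <= 36 <= 45, this is the LCA
LCA = 36


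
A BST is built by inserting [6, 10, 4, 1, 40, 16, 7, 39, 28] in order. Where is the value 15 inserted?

Starting tree (level order): [6, 4, 10, 1, None, 7, 40, None, None, None, None, 16, None, None, 39, 28]
Insertion path: 6 -> 10 -> 40 -> 16
Result: insert 15 as left child of 16
Final tree (level order): [6, 4, 10, 1, None, 7, 40, None, None, None, None, 16, None, 15, 39, None, None, 28]


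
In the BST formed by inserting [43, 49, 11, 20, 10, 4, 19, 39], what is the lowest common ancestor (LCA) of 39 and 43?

Tree insertion order: [43, 49, 11, 20, 10, 4, 19, 39]
Tree (level-order array): [43, 11, 49, 10, 20, None, None, 4, None, 19, 39]
In a BST, the LCA of p=39, q=43 is the first node v on the
root-to-leaf path with p <= v <= q (go left if both < v, right if both > v).
Walk from root:
  at 43: 39 <= 43 <= 43, this is the LCA
LCA = 43


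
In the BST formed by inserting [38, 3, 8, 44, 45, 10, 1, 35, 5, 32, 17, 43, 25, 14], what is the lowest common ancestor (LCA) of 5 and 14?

Tree insertion order: [38, 3, 8, 44, 45, 10, 1, 35, 5, 32, 17, 43, 25, 14]
Tree (level-order array): [38, 3, 44, 1, 8, 43, 45, None, None, 5, 10, None, None, None, None, None, None, None, 35, 32, None, 17, None, 14, 25]
In a BST, the LCA of p=5, q=14 is the first node v on the
root-to-leaf path with p <= v <= q (go left if both < v, right if both > v).
Walk from root:
  at 38: both 5 and 14 < 38, go left
  at 3: both 5 and 14 > 3, go right
  at 8: 5 <= 8 <= 14, this is the LCA
LCA = 8


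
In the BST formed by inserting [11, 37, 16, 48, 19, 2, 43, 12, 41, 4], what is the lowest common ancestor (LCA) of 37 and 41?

Tree insertion order: [11, 37, 16, 48, 19, 2, 43, 12, 41, 4]
Tree (level-order array): [11, 2, 37, None, 4, 16, 48, None, None, 12, 19, 43, None, None, None, None, None, 41]
In a BST, the LCA of p=37, q=41 is the first node v on the
root-to-leaf path with p <= v <= q (go left if both < v, right if both > v).
Walk from root:
  at 11: both 37 and 41 > 11, go right
  at 37: 37 <= 37 <= 41, this is the LCA
LCA = 37
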